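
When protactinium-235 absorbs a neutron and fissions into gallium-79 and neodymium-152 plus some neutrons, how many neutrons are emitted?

Conserve mass number: 236 = 79 + 152 + k, so k = 236 − 231 = 5.
Check atomic number: 91 = 31 + 60 + 0 = 91. ✓

5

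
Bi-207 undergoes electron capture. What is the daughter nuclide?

Electron capture: mass number changes by +0, atomic number by -1.
A: 207 = 207; Z: 83 − 1 = 82.
Z = 82 is lead, so the daughter is Pb-207.

Pb-207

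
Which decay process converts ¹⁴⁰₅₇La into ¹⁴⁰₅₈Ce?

ΔA = 140 − 140 = 0; ΔZ = 58 − 57 = +1.
A is unchanged and Z rises by 1 — a neutron has become a proton (β⁻ decay).

beta-minus decay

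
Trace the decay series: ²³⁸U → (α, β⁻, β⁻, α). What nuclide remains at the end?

Th-230

Start: (A, Z) = (238, 92).
After α: (234, 90).
After β⁻: (234, 91).
After β⁻: (234, 92).
After α: (230, 90).
Z = 90 is thorium.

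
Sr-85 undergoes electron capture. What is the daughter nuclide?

Rb-85

Electron capture: mass number changes by +0, atomic number by -1.
A: 85 = 85; Z: 38 − 1 = 37.
Z = 37 is rubidium, so the daughter is Rb-85.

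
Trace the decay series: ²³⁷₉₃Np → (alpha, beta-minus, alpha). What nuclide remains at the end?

Start: (A, Z) = (237, 93).
After α: (233, 91).
After β⁻: (233, 92).
After α: (229, 90).
Z = 90 is thorium.

Th-229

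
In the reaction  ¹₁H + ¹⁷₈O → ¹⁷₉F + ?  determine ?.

neutron

Conserve mass number: 1 + 17 = 17 + A, so A = 1.
Conserve atomic number: 1 + 8 = 9 + Z, so Z = 0.
A = 1 and Z = 0 is ¹₀n — a neutron.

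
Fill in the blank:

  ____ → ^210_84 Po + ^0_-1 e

Bi-210

Conserve mass number: A = 210 + 0, so A = 210.
Conserve atomic number: Z = 84 − 1, so Z = 83.
Z = 83 is bismuth, so the species is ^210_83 Bi.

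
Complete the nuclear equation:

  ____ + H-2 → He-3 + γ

Conserve mass number: A + 2 = 3 + 0, so A = 1.
Conserve atomic number: Z + 1 = 2 + 0, so Z = 1.
A = 1 and Z = 1 is H-1 — a proton.

proton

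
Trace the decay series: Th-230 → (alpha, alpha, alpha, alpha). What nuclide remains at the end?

Pb-214

Start: (A, Z) = (230, 90).
After α: (226, 88).
After α: (222, 86).
After α: (218, 84).
After α: (214, 82).
Z = 82 is lead.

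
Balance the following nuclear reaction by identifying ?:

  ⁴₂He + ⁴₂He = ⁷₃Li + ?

proton

Conserve mass number: 4 + 4 = 7 + A, so A = 1.
Conserve atomic number: 2 + 2 = 3 + Z, so Z = 1.
A = 1 and Z = 1 is ¹₁H — a proton.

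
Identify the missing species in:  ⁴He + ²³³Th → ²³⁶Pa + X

Conserve mass number: 4 + 233 = 236 + A, so A = 1.
Conserve atomic number: 2 + 90 = 91 + Z, so Z = 1.
A = 1 and Z = 1 is ¹H — a proton.

proton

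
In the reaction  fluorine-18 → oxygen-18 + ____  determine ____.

Conserve mass number: 18 = 18 + A, so A = 0.
Conserve atomic number: 9 = 8 + Z, so Z = 1.
A = 0 and Z = 1 is e⁺ — a positron.

positron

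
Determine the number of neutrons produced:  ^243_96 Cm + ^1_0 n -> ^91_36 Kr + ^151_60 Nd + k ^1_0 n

2

Conserve mass number: 244 = 91 + 151 + k, so k = 244 − 242 = 2.
Check atomic number: 96 = 36 + 60 + 0 = 96. ✓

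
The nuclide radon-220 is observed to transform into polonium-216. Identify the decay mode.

ΔA = 216 − 220 = -4; ΔZ = 84 − 86 = -2.
A drops by 4 and Z drops by 2 — the signature of alpha emission.

alpha decay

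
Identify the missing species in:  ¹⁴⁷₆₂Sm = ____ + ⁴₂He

Conserve mass number: 147 = A + 4, so A = 143.
Conserve atomic number: 62 = Z + 2, so Z = 60.
Z = 60 is neodymium, so the species is ¹⁴³₆₀Nd.

Nd-143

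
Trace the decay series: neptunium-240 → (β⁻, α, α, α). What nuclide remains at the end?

Ra-228

Start: (A, Z) = (240, 93).
After β⁻: (240, 94).
After α: (236, 92).
After α: (232, 90).
After α: (228, 88).
Z = 88 is radium.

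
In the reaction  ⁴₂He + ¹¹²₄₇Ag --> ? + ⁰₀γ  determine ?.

Conserve mass number: 4 + 112 = A + 0, so A = 116.
Conserve atomic number: 2 + 47 = Z + 0, so Z = 49.
Z = 49 is indium, so the species is ¹¹⁶₄₉In.

In-116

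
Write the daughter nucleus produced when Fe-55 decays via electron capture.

Electron capture: mass number changes by +0, atomic number by -1.
A: 55 = 55; Z: 26 − 1 = 25.
Z = 25 is manganese, so the daughter is Mn-55.

Mn-55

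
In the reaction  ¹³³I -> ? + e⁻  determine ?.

Xe-133

Conserve mass number: 133 = A + 0, so A = 133.
Conserve atomic number: 53 = Z − 1, so Z = 54.
Z = 54 is xenon, so the species is ¹³³Xe.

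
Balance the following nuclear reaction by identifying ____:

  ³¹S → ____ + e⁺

P-31

Conserve mass number: 31 = A + 0, so A = 31.
Conserve atomic number: 16 = Z + 1, so Z = 15.
Z = 15 is phosphorus, so the species is ³¹P.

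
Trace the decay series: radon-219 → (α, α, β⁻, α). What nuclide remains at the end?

Start: (A, Z) = (219, 86).
After α: (215, 84).
After α: (211, 82).
After β⁻: (211, 83).
After α: (207, 81).
Z = 81 is thallium.

Tl-207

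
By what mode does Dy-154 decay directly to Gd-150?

ΔA = 150 − 154 = -4; ΔZ = 64 − 66 = -2.
A drops by 4 and Z drops by 2 — the signature of alpha emission.

alpha decay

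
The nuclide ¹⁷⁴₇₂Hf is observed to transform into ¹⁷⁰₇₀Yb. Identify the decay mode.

alpha decay

ΔA = 170 − 174 = -4; ΔZ = 70 − 72 = -2.
A drops by 4 and Z drops by 2 — the signature of alpha emission.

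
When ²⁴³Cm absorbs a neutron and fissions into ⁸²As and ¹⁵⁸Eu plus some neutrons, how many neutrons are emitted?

4

Conserve mass number: 244 = 82 + 158 + k, so k = 244 − 240 = 4.
Check atomic number: 96 = 33 + 63 + 0 = 96. ✓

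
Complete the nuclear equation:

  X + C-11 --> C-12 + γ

neutron

Conserve mass number: A + 11 = 12 + 0, so A = 1.
Conserve atomic number: Z + 6 = 6 + 0, so Z = 0.
A = 1 and Z = 0 is n — a neutron.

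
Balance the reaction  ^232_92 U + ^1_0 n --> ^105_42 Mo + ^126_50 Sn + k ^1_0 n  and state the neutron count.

Conserve mass number: 233 = 105 + 126 + k, so k = 233 − 231 = 2.
Check atomic number: 92 = 42 + 50 + 0 = 92. ✓

2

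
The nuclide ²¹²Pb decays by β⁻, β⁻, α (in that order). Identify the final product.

Start: (A, Z) = (212, 82).
After β⁻: (212, 83).
After β⁻: (212, 84).
After α: (208, 82).
Z = 82 is lead.

Pb-208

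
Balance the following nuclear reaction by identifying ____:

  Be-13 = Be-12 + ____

Conserve mass number: 13 = 12 + A, so A = 1.
Conserve atomic number: 4 = 4 + Z, so Z = 0.
A = 1 and Z = 0 is n — a neutron.

neutron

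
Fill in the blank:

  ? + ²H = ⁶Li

Conserve mass number: A + 2 = 6, so A = 4.
Conserve atomic number: Z + 1 = 3, so Z = 2.
A = 4 and Z = 2 is ⁴He — an alpha particle.

alpha particle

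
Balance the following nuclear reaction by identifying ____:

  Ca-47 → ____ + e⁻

Conserve mass number: 47 = A + 0, so A = 47.
Conserve atomic number: 20 = Z − 1, so Z = 21.
Z = 21 is scandium, so the species is Sc-47.

Sc-47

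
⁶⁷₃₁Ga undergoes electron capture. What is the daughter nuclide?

Electron capture: mass number changes by +0, atomic number by -1.
A: 67 = 67; Z: 31 − 1 = 30.
Z = 30 is zinc, so the daughter is ⁶⁷₃₀Zn.

Zn-67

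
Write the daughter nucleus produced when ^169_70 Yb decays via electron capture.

Electron capture: mass number changes by +0, atomic number by -1.
A: 169 = 169; Z: 70 − 1 = 69.
Z = 69 is thulium, so the daughter is ^169_69 Tm.

Tm-169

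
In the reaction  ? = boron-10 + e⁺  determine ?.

C-10

Conserve mass number: A = 10 + 0, so A = 10.
Conserve atomic number: Z = 5 + 1, so Z = 6.
Z = 6 is carbon, so the species is carbon-10.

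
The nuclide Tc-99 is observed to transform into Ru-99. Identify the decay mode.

ΔA = 99 − 99 = 0; ΔZ = 44 − 43 = +1.
A is unchanged and Z rises by 1 — a neutron has become a proton (β⁻ decay).

beta-minus decay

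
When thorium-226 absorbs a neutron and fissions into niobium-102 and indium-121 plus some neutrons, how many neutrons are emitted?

Conserve mass number: 227 = 102 + 121 + k, so k = 227 − 223 = 4.
Check atomic number: 90 = 41 + 49 + 0 = 90. ✓

4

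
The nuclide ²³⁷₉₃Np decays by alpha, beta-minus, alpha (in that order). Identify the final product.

Th-229

Start: (A, Z) = (237, 93).
After α: (233, 91).
After β⁻: (233, 92).
After α: (229, 90).
Z = 90 is thorium.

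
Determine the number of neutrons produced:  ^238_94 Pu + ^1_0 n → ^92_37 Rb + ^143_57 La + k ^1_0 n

4

Conserve mass number: 239 = 92 + 143 + k, so k = 239 − 235 = 4.
Check atomic number: 94 = 37 + 57 + 0 = 94. ✓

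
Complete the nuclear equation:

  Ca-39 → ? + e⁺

Conserve mass number: 39 = A + 0, so A = 39.
Conserve atomic number: 20 = Z + 1, so Z = 19.
Z = 19 is potassium, so the species is K-39.

K-39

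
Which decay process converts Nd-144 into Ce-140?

alpha decay

ΔA = 140 − 144 = -4; ΔZ = 58 − 60 = -2.
A drops by 4 and Z drops by 2 — the signature of alpha emission.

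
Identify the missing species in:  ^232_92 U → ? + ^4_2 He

Th-228

Conserve mass number: 232 = A + 4, so A = 228.
Conserve atomic number: 92 = Z + 2, so Z = 90.
Z = 90 is thorium, so the species is ^228_90 Th.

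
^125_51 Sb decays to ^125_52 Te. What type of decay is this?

beta-minus decay

ΔA = 125 − 125 = 0; ΔZ = 52 − 51 = +1.
A is unchanged and Z rises by 1 — a neutron has become a proton (β⁻ decay).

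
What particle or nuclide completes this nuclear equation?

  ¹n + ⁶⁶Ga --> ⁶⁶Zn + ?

proton

Conserve mass number: 1 + 66 = 66 + A, so A = 1.
Conserve atomic number: 0 + 31 = 30 + Z, so Z = 1.
A = 1 and Z = 1 is ¹H — a proton.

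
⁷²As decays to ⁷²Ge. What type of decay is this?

ΔA = 72 − 72 = 0; ΔZ = 32 − 33 = -1.
A is unchanged and Z drops by 1 — a proton has become a neutron (β⁺ emission or electron capture).

beta-plus decay or electron capture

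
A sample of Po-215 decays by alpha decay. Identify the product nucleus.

Alpha decay: mass number changes by -4, atomic number by -2.
A: 215 − 4 = 211; Z: 84 − 2 = 82.
Z = 82 is lead, so the daughter is Pb-211.

Pb-211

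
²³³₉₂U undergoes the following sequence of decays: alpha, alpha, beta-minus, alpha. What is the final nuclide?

Start: (A, Z) = (233, 92).
After α: (229, 90).
After α: (225, 88).
After β⁻: (225, 89).
After α: (221, 87).
Z = 87 is francium.

Fr-221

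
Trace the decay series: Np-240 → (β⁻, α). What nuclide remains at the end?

U-236

Start: (A, Z) = (240, 93).
After β⁻: (240, 94).
After α: (236, 92).
Z = 92 is uranium.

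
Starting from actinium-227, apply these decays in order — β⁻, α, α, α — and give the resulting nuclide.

Po-215

Start: (A, Z) = (227, 89).
After β⁻: (227, 90).
After α: (223, 88).
After α: (219, 86).
After α: (215, 84).
Z = 84 is polonium.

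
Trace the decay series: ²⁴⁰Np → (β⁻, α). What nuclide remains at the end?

Start: (A, Z) = (240, 93).
After β⁻: (240, 94).
After α: (236, 92).
Z = 92 is uranium.

U-236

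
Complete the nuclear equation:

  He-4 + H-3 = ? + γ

Li-7

Conserve mass number: 4 + 3 = A + 0, so A = 7.
Conserve atomic number: 2 + 1 = Z + 0, so Z = 3.
Z = 3 is lithium, so the species is Li-7.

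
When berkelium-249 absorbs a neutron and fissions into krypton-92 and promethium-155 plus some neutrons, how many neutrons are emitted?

Conserve mass number: 250 = 92 + 155 + k, so k = 250 − 247 = 3.
Check atomic number: 97 = 36 + 61 + 0 = 97. ✓

3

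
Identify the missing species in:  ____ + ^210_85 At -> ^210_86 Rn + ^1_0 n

Conserve mass number: A + 210 = 210 + 1, so A = 1.
Conserve atomic number: Z + 85 = 86 + 0, so Z = 1.
A = 1 and Z = 1 is ^1_1 H — a proton.

proton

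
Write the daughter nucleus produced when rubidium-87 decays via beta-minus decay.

Sr-87

Beta-minus decay: mass number changes by +0, atomic number by +1.
A: 87 = 87; Z: 37 + 1 = 38.
Z = 38 is strontium, so the daughter is strontium-87.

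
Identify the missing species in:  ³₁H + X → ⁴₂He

proton

Conserve mass number: 3 + A = 4, so A = 1.
Conserve atomic number: 1 + Z = 2, so Z = 1.
A = 1 and Z = 1 is ¹₁H — a proton.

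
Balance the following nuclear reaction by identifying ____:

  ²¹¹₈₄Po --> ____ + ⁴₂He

Conserve mass number: 211 = A + 4, so A = 207.
Conserve atomic number: 84 = Z + 2, so Z = 82.
Z = 82 is lead, so the species is ²⁰⁷₈₂Pb.

Pb-207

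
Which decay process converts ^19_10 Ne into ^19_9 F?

ΔA = 19 − 19 = 0; ΔZ = 9 − 10 = -1.
A is unchanged and Z drops by 1 — a proton has become a neutron (β⁺ emission or electron capture).

beta-plus decay or electron capture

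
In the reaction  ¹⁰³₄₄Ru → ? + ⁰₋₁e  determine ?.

Rh-103

Conserve mass number: 103 = A + 0, so A = 103.
Conserve atomic number: 44 = Z − 1, so Z = 45.
Z = 45 is rhodium, so the species is ¹⁰³₄₅Rh.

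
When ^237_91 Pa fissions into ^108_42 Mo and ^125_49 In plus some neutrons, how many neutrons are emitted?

4

Conserve mass number: 237 = 108 + 125 + k, so k = 237 − 233 = 4.
Check atomic number: 91 = 42 + 49 + 0 = 91. ✓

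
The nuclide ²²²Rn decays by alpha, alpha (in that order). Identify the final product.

Start: (A, Z) = (222, 86).
After α: (218, 84).
After α: (214, 82).
Z = 82 is lead.

Pb-214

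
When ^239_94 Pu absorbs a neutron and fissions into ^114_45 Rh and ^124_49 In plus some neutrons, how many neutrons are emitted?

Conserve mass number: 240 = 114 + 124 + k, so k = 240 − 238 = 2.
Check atomic number: 94 = 45 + 49 + 0 = 94. ✓

2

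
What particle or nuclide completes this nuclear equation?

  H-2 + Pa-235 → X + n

U-236

Conserve mass number: 2 + 235 = A + 1, so A = 236.
Conserve atomic number: 1 + 91 = Z + 0, so Z = 92.
Z = 92 is uranium, so the species is U-236.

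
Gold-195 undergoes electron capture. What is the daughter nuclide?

Electron capture: mass number changes by +0, atomic number by -1.
A: 195 = 195; Z: 79 − 1 = 78.
Z = 78 is platinum, so the daughter is platinum-195.

Pt-195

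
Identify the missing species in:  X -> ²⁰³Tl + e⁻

Conserve mass number: A = 203 + 0, so A = 203.
Conserve atomic number: Z = 81 − 1, so Z = 80.
Z = 80 is mercury, so the species is ²⁰³Hg.

Hg-203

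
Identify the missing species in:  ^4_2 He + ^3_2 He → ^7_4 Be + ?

Conserve mass number: 4 + 3 = 7 + A, so A = 0.
Conserve atomic number: 2 + 2 = 4 + Z, so Z = 0.
A = 0 and Z = 0 is ^0_0 γ — a gamma ray.

gamma ray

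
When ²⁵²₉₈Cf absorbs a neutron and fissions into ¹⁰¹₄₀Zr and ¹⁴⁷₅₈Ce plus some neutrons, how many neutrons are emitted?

Conserve mass number: 253 = 101 + 147 + k, so k = 253 − 248 = 5.
Check atomic number: 98 = 40 + 58 + 0 = 98. ✓

5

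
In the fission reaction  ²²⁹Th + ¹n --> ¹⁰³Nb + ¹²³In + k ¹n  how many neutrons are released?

4

Conserve mass number: 230 = 103 + 123 + k, so k = 230 − 226 = 4.
Check atomic number: 90 = 41 + 49 + 0 = 90. ✓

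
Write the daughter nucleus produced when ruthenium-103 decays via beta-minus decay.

Beta-minus decay: mass number changes by +0, atomic number by +1.
A: 103 = 103; Z: 44 + 1 = 45.
Z = 45 is rhodium, so the daughter is rhodium-103.

Rh-103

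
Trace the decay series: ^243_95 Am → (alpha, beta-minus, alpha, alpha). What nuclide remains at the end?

Start: (A, Z) = (243, 95).
After α: (239, 93).
After β⁻: (239, 94).
After α: (235, 92).
After α: (231, 90).
Z = 90 is thorium.

Th-231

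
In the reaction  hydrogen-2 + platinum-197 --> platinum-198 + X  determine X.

Conserve mass number: 2 + 197 = 198 + A, so A = 1.
Conserve atomic number: 1 + 78 = 78 + Z, so Z = 1.
A = 1 and Z = 1 is hydrogen-1 — a proton.

proton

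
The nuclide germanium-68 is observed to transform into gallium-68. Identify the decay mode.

ΔA = 68 − 68 = 0; ΔZ = 31 − 32 = -1.
A is unchanged and Z drops by 1 — a proton has become a neutron (β⁺ emission or electron capture).

beta-plus decay or electron capture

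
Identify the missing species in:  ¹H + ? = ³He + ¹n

Conserve mass number: 1 + A = 3 + 1, so A = 3.
Conserve atomic number: 1 + Z = 2 + 0, so Z = 1.
A = 3 and Z = 1 is ³H — a triton.

triton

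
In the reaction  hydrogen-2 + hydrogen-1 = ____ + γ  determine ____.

Conserve mass number: 2 + 1 = A + 0, so A = 3.
Conserve atomic number: 1 + 1 = Z + 0, so Z = 2.
Z = 2 is helium, so the species is helium-3.

He-3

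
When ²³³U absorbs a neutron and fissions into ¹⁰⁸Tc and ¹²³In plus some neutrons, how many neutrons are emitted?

3

Conserve mass number: 234 = 108 + 123 + k, so k = 234 − 231 = 3.
Check atomic number: 92 = 43 + 49 + 0 = 92. ✓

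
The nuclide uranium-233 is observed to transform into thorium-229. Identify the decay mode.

alpha decay

ΔA = 229 − 233 = -4; ΔZ = 90 − 92 = -2.
A drops by 4 and Z drops by 2 — the signature of alpha emission.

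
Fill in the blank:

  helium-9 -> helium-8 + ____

neutron

Conserve mass number: 9 = 8 + A, so A = 1.
Conserve atomic number: 2 = 2 + Z, so Z = 0.
A = 1 and Z = 0 is neutron — a neutron.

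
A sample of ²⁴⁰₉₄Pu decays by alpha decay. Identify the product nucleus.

Alpha decay: mass number changes by -4, atomic number by -2.
A: 240 − 4 = 236; Z: 94 − 2 = 92.
Z = 92 is uranium, so the daughter is ²³⁶₉₂U.

U-236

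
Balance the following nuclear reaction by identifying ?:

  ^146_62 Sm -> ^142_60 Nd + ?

Conserve mass number: 146 = 142 + A, so A = 4.
Conserve atomic number: 62 = 60 + Z, so Z = 2.
A = 4 and Z = 2 is ^4_2 He — an alpha particle.

alpha particle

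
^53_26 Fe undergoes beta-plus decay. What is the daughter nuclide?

Mn-53

Beta-plus decay: mass number changes by +0, atomic number by -1.
A: 53 = 53; Z: 26 − 1 = 25.
Z = 25 is manganese, so the daughter is ^53_25 Mn.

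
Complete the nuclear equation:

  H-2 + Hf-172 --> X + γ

Conserve mass number: 2 + 172 = A + 0, so A = 174.
Conserve atomic number: 1 + 72 = Z + 0, so Z = 73.
Z = 73 is tantalum, so the species is Ta-174.

Ta-174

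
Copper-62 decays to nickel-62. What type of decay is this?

beta-plus decay or electron capture

ΔA = 62 − 62 = 0; ΔZ = 28 − 29 = -1.
A is unchanged and Z drops by 1 — a proton has become a neutron (β⁺ emission or electron capture).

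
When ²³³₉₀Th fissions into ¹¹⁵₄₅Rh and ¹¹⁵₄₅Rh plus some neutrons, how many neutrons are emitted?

3

Conserve mass number: 233 = 115 + 115 + k, so k = 233 − 230 = 3.
Check atomic number: 90 = 45 + 45 + 0 = 90. ✓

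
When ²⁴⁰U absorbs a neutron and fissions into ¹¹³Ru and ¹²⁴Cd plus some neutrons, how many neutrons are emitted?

Conserve mass number: 241 = 113 + 124 + k, so k = 241 − 237 = 4.
Check atomic number: 92 = 44 + 48 + 0 = 92. ✓

4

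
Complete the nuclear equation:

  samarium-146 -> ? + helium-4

Nd-142

Conserve mass number: 146 = A + 4, so A = 142.
Conserve atomic number: 62 = Z + 2, so Z = 60.
Z = 60 is neodymium, so the species is neodymium-142.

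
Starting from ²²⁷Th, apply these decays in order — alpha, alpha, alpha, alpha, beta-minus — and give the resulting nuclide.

Bi-211

Start: (A, Z) = (227, 90).
After α: (223, 88).
After α: (219, 86).
After α: (215, 84).
After α: (211, 82).
After β⁻: (211, 83).
Z = 83 is bismuth.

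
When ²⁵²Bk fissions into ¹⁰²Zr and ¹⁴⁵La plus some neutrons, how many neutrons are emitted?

Conserve mass number: 252 = 102 + 145 + k, so k = 252 − 247 = 5.
Check atomic number: 97 = 40 + 57 + 0 = 97. ✓

5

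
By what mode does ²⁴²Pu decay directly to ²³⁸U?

alpha decay

ΔA = 238 − 242 = -4; ΔZ = 92 − 94 = -2.
A drops by 4 and Z drops by 2 — the signature of alpha emission.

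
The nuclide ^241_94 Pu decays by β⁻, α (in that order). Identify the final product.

Np-237

Start: (A, Z) = (241, 94).
After β⁻: (241, 95).
After α: (237, 93).
Z = 93 is neptunium.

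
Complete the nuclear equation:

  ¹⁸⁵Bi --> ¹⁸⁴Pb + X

proton

Conserve mass number: 185 = 184 + A, so A = 1.
Conserve atomic number: 83 = 82 + Z, so Z = 1.
A = 1 and Z = 1 is ¹H — a proton.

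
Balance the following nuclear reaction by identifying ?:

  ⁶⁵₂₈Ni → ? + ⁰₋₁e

Conserve mass number: 65 = A + 0, so A = 65.
Conserve atomic number: 28 = Z − 1, so Z = 29.
Z = 29 is copper, so the species is ⁶⁵₂₉Cu.

Cu-65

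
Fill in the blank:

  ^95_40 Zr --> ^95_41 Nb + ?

beta-minus particle

Conserve mass number: 95 = 95 + A, so A = 0.
Conserve atomic number: 40 = 41 + Z, so Z = -1.
A = 0 and Z = -1 is ^0_-1 e — a beta-minus particle.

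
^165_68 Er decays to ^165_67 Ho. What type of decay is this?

ΔA = 165 − 165 = 0; ΔZ = 67 − 68 = -1.
A is unchanged and Z drops by 1 — a proton has become a neutron (β⁺ emission or electron capture).

beta-plus decay or electron capture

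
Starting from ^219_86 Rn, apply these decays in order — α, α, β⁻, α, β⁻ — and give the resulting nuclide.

Start: (A, Z) = (219, 86).
After α: (215, 84).
After α: (211, 82).
After β⁻: (211, 83).
After α: (207, 81).
After β⁻: (207, 82).
Z = 82 is lead.

Pb-207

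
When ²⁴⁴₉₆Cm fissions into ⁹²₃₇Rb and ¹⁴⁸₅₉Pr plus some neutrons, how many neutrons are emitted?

Conserve mass number: 244 = 92 + 148 + k, so k = 244 − 240 = 4.
Check atomic number: 96 = 37 + 59 + 0 = 96. ✓

4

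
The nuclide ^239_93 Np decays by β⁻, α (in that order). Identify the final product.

U-235

Start: (A, Z) = (239, 93).
After β⁻: (239, 94).
After α: (235, 92).
Z = 92 is uranium.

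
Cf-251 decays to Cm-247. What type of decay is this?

alpha decay

ΔA = 247 − 251 = -4; ΔZ = 96 − 98 = -2.
A drops by 4 and Z drops by 2 — the signature of alpha emission.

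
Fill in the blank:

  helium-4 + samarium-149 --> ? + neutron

Conserve mass number: 4 + 149 = A + 1, so A = 152.
Conserve atomic number: 2 + 62 = Z + 0, so Z = 64.
Z = 64 is gadolinium, so the species is gadolinium-152.

Gd-152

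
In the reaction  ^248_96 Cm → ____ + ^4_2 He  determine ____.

Pu-244

Conserve mass number: 248 = A + 4, so A = 244.
Conserve atomic number: 96 = Z + 2, so Z = 94.
Z = 94 is plutonium, so the species is ^244_94 Pu.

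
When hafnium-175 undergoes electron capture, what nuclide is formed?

Lu-175

Electron capture: mass number changes by +0, atomic number by -1.
A: 175 = 175; Z: 72 − 1 = 71.
Z = 71 is lutetium, so the daughter is lutetium-175.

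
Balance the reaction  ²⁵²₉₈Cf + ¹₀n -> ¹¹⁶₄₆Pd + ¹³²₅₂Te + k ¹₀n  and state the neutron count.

Conserve mass number: 253 = 116 + 132 + k, so k = 253 − 248 = 5.
Check atomic number: 98 = 46 + 52 + 0 = 98. ✓

5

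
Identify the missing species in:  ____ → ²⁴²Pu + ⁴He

Conserve mass number: A = 242 + 4, so A = 246.
Conserve atomic number: Z = 94 + 2, so Z = 96.
Z = 96 is curium, so the species is ²⁴⁶Cm.

Cm-246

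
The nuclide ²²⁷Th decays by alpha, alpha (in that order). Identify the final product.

Rn-219

Start: (A, Z) = (227, 90).
After α: (223, 88).
After α: (219, 86).
Z = 86 is radon.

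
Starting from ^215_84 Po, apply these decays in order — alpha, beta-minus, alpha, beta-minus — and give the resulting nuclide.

Pb-207

Start: (A, Z) = (215, 84).
After α: (211, 82).
After β⁻: (211, 83).
After α: (207, 81).
After β⁻: (207, 82).
Z = 82 is lead.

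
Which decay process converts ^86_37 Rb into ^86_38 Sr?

ΔA = 86 − 86 = 0; ΔZ = 38 − 37 = +1.
A is unchanged and Z rises by 1 — a neutron has become a proton (β⁻ decay).

beta-minus decay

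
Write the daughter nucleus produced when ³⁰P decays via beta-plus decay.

Si-30

Beta-plus decay: mass number changes by +0, atomic number by -1.
A: 30 = 30; Z: 15 − 1 = 14.
Z = 14 is silicon, so the daughter is ³⁰Si.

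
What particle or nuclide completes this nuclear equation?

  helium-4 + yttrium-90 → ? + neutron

Nb-93

Conserve mass number: 4 + 90 = A + 1, so A = 93.
Conserve atomic number: 2 + 39 = Z + 0, so Z = 41.
Z = 41 is niobium, so the species is niobium-93.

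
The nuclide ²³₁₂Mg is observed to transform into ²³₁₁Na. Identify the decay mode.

ΔA = 23 − 23 = 0; ΔZ = 11 − 12 = -1.
A is unchanged and Z drops by 1 — a proton has become a neutron (β⁺ emission or electron capture).

beta-plus decay or electron capture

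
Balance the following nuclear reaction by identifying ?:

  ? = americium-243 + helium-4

Bk-247

Conserve mass number: A = 243 + 4, so A = 247.
Conserve atomic number: Z = 95 + 2, so Z = 97.
Z = 97 is berkelium, so the species is berkelium-247.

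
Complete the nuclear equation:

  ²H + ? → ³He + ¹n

Conserve mass number: 2 + A = 3 + 1, so A = 2.
Conserve atomic number: 1 + Z = 2 + 0, so Z = 1.
A = 2 and Z = 1 is ²H — a deuteron.

deuteron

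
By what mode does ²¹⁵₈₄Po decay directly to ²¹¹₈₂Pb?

alpha decay

ΔA = 211 − 215 = -4; ΔZ = 82 − 84 = -2.
A drops by 4 and Z drops by 2 — the signature of alpha emission.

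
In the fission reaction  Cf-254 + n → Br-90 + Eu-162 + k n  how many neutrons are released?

3

Conserve mass number: 255 = 90 + 162 + k, so k = 255 − 252 = 3.
Check atomic number: 98 = 35 + 63 + 0 = 98. ✓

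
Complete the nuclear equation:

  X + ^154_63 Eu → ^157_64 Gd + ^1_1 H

Conserve mass number: A + 154 = 157 + 1, so A = 4.
Conserve atomic number: Z + 63 = 64 + 1, so Z = 2.
A = 4 and Z = 2 is ^4_2 He — an alpha particle.

alpha particle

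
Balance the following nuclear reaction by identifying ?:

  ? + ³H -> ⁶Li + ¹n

Conserve mass number: A + 3 = 6 + 1, so A = 4.
Conserve atomic number: Z + 1 = 3 + 0, so Z = 2.
A = 4 and Z = 2 is ⁴He — an alpha particle.

alpha particle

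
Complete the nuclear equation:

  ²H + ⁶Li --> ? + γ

Conserve mass number: 2 + 6 = A + 0, so A = 8.
Conserve atomic number: 1 + 3 = Z + 0, so Z = 4.
Z = 4 is beryllium, so the species is ⁸Be.

Be-8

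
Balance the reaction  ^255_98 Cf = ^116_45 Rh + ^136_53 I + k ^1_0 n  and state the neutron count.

Conserve mass number: 255 = 116 + 136 + k, so k = 255 − 252 = 3.
Check atomic number: 98 = 45 + 53 + 0 = 98. ✓

3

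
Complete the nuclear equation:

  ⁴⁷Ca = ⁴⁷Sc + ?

beta-minus particle

Conserve mass number: 47 = 47 + A, so A = 0.
Conserve atomic number: 20 = 21 + Z, so Z = -1.
A = 0 and Z = -1 is e⁻ — a beta-minus particle.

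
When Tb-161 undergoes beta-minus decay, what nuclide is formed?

Beta-minus decay: mass number changes by +0, atomic number by +1.
A: 161 = 161; Z: 65 + 1 = 66.
Z = 66 is dysprosium, so the daughter is Dy-161.

Dy-161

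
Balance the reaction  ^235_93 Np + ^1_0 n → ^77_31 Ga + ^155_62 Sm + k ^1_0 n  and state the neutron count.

4

Conserve mass number: 236 = 77 + 155 + k, so k = 236 − 232 = 4.
Check atomic number: 93 = 31 + 62 + 0 = 93. ✓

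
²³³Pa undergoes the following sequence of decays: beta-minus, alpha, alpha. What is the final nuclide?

Ra-225

Start: (A, Z) = (233, 91).
After β⁻: (233, 92).
After α: (229, 90).
After α: (225, 88).
Z = 88 is radium.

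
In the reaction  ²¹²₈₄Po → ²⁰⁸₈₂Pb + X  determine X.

Conserve mass number: 212 = 208 + A, so A = 4.
Conserve atomic number: 84 = 82 + Z, so Z = 2.
A = 4 and Z = 2 is ⁴₂He — an alpha particle.

alpha particle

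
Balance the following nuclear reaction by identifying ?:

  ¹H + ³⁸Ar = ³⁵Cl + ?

alpha particle

Conserve mass number: 1 + 38 = 35 + A, so A = 4.
Conserve atomic number: 1 + 18 = 17 + Z, so Z = 2.
A = 4 and Z = 2 is ⁴He — an alpha particle.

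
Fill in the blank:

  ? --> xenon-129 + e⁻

Conserve mass number: A = 129 + 0, so A = 129.
Conserve atomic number: Z = 54 − 1, so Z = 53.
Z = 53 is iodine, so the species is iodine-129.

I-129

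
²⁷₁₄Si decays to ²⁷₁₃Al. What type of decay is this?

beta-plus decay or electron capture

ΔA = 27 − 27 = 0; ΔZ = 13 − 14 = -1.
A is unchanged and Z drops by 1 — a proton has become a neutron (β⁺ emission or electron capture).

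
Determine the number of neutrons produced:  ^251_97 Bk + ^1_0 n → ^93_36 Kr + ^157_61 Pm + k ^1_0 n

Conserve mass number: 252 = 93 + 157 + k, so k = 252 − 250 = 2.
Check atomic number: 97 = 36 + 61 + 0 = 97. ✓

2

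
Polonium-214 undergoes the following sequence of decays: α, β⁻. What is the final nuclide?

Bi-210

Start: (A, Z) = (214, 84).
After α: (210, 82).
After β⁻: (210, 83).
Z = 83 is bismuth.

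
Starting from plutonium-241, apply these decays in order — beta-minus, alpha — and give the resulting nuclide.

Np-237

Start: (A, Z) = (241, 94).
After β⁻: (241, 95).
After α: (237, 93).
Z = 93 is neptunium.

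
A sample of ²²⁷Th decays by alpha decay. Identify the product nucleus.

Ra-223

Alpha decay: mass number changes by -4, atomic number by -2.
A: 227 − 4 = 223; Z: 90 − 2 = 88.
Z = 88 is radium, so the daughter is ²²³Ra.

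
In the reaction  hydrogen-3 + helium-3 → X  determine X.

Conserve mass number: 3 + 3 = A, so A = 6.
Conserve atomic number: 1 + 2 = Z, so Z = 3.
Z = 3 is lithium, so the species is lithium-6.

Li-6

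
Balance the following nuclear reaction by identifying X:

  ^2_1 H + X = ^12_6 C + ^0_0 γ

Conserve mass number: 2 + A = 12 + 0, so A = 10.
Conserve atomic number: 1 + Z = 6 + 0, so Z = 5.
Z = 5 is boron, so the species is ^10_5 B.

B-10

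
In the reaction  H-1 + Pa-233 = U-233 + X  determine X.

Conserve mass number: 1 + 233 = 233 + A, so A = 1.
Conserve atomic number: 1 + 91 = 92 + Z, so Z = 0.
A = 1 and Z = 0 is n — a neutron.

neutron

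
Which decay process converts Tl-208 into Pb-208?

ΔA = 208 − 208 = 0; ΔZ = 82 − 81 = +1.
A is unchanged and Z rises by 1 — a neutron has become a proton (β⁻ decay).

beta-minus decay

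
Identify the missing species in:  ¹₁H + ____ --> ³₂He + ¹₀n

Conserve mass number: 1 + A = 3 + 1, so A = 3.
Conserve atomic number: 1 + Z = 2 + 0, so Z = 1.
A = 3 and Z = 1 is ³₁H — a triton.

triton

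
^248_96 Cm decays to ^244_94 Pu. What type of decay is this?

alpha decay

ΔA = 244 − 248 = -4; ΔZ = 94 − 96 = -2.
A drops by 4 and Z drops by 2 — the signature of alpha emission.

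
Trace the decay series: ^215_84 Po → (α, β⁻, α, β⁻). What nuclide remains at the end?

Pb-207

Start: (A, Z) = (215, 84).
After α: (211, 82).
After β⁻: (211, 83).
After α: (207, 81).
After β⁻: (207, 82).
Z = 82 is lead.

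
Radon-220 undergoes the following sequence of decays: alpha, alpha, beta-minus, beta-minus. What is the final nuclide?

Start: (A, Z) = (220, 86).
After α: (216, 84).
After α: (212, 82).
After β⁻: (212, 83).
After β⁻: (212, 84).
Z = 84 is polonium.

Po-212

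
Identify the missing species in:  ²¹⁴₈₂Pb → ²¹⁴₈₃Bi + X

Conserve mass number: 214 = 214 + A, so A = 0.
Conserve atomic number: 82 = 83 + Z, so Z = -1.
A = 0 and Z = -1 is ⁰₋₁e — a beta-minus particle.

beta-minus particle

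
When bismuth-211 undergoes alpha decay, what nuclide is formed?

Tl-207

Alpha decay: mass number changes by -4, atomic number by -2.
A: 211 − 4 = 207; Z: 83 − 2 = 81.
Z = 81 is thallium, so the daughter is thallium-207.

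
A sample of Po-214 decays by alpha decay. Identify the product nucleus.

Alpha decay: mass number changes by -4, atomic number by -2.
A: 214 − 4 = 210; Z: 84 − 2 = 82.
Z = 82 is lead, so the daughter is Pb-210.

Pb-210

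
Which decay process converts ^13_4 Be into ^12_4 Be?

neutron emission

ΔA = 12 − 13 = -1; ΔZ = 4 − 4 = +0.
A drops by 1 with Z unchanged — a neutron was emitted.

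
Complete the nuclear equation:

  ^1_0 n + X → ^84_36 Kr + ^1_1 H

Conserve mass number: 1 + A = 84 + 1, so A = 84.
Conserve atomic number: 0 + Z = 36 + 1, so Z = 37.
Z = 37 is rubidium, so the species is ^84_37 Rb.

Rb-84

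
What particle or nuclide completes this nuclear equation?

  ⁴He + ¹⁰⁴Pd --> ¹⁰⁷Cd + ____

neutron

Conserve mass number: 4 + 104 = 107 + A, so A = 1.
Conserve atomic number: 2 + 46 = 48 + Z, so Z = 0.
A = 1 and Z = 0 is ¹n — a neutron.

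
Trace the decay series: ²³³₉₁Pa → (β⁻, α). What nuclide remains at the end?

Th-229

Start: (A, Z) = (233, 91).
After β⁻: (233, 92).
After α: (229, 90).
Z = 90 is thorium.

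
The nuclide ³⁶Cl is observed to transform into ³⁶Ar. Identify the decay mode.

ΔA = 36 − 36 = 0; ΔZ = 18 − 17 = +1.
A is unchanged and Z rises by 1 — a neutron has become a proton (β⁻ decay).

beta-minus decay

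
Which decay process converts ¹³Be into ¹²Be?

ΔA = 12 − 13 = -1; ΔZ = 4 − 4 = +0.
A drops by 1 with Z unchanged — a neutron was emitted.

neutron emission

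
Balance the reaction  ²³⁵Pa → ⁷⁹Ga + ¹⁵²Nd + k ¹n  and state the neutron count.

Conserve mass number: 235 = 79 + 152 + k, so k = 235 − 231 = 4.
Check atomic number: 91 = 31 + 60 + 0 = 91. ✓

4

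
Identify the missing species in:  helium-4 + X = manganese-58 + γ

Conserve mass number: 4 + A = 58 + 0, so A = 54.
Conserve atomic number: 2 + Z = 25 + 0, so Z = 23.
Z = 23 is vanadium, so the species is vanadium-54.

V-54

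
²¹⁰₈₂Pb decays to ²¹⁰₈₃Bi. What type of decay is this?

ΔA = 210 − 210 = 0; ΔZ = 83 − 82 = +1.
A is unchanged and Z rises by 1 — a neutron has become a proton (β⁻ decay).

beta-minus decay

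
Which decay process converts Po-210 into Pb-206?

ΔA = 206 − 210 = -4; ΔZ = 82 − 84 = -2.
A drops by 4 and Z drops by 2 — the signature of alpha emission.

alpha decay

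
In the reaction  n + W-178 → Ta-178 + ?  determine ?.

proton

Conserve mass number: 1 + 178 = 178 + A, so A = 1.
Conserve atomic number: 0 + 74 = 73 + Z, so Z = 1.
A = 1 and Z = 1 is H-1 — a proton.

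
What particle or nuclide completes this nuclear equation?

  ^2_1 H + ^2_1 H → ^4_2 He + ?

Conserve mass number: 2 + 2 = 4 + A, so A = 0.
Conserve atomic number: 1 + 1 = 2 + Z, so Z = 0.
A = 0 and Z = 0 is ^0_0 γ — a gamma ray.

gamma ray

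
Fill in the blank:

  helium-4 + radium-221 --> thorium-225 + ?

Conserve mass number: 4 + 221 = 225 + A, so A = 0.
Conserve atomic number: 2 + 88 = 90 + Z, so Z = 0.
A = 0 and Z = 0 is γ — a gamma ray.

gamma ray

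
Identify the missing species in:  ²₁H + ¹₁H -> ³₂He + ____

Conserve mass number: 2 + 1 = 3 + A, so A = 0.
Conserve atomic number: 1 + 1 = 2 + Z, so Z = 0.
A = 0 and Z = 0 is ⁰₀γ — a gamma ray.

gamma ray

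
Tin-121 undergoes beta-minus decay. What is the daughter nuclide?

Sb-121

Beta-minus decay: mass number changes by +0, atomic number by +1.
A: 121 = 121; Z: 50 + 1 = 51.
Z = 51 is antimony, so the daughter is antimony-121.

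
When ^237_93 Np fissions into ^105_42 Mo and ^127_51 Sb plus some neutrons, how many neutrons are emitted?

5

Conserve mass number: 237 = 105 + 127 + k, so k = 237 − 232 = 5.
Check atomic number: 93 = 42 + 51 + 0 = 93. ✓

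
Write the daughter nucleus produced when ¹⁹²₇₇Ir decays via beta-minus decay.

Pt-192

Beta-minus decay: mass number changes by +0, atomic number by +1.
A: 192 = 192; Z: 77 + 1 = 78.
Z = 78 is platinum, so the daughter is ¹⁹²₇₈Pt.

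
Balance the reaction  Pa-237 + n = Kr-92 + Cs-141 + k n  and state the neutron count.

5

Conserve mass number: 238 = 92 + 141 + k, so k = 238 − 233 = 5.
Check atomic number: 91 = 36 + 55 + 0 = 91. ✓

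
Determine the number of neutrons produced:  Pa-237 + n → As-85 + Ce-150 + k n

Conserve mass number: 238 = 85 + 150 + k, so k = 238 − 235 = 3.
Check atomic number: 91 = 33 + 58 + 0 = 91. ✓

3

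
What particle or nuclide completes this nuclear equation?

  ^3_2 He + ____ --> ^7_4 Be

alpha particle

Conserve mass number: 3 + A = 7, so A = 4.
Conserve atomic number: 2 + Z = 4, so Z = 2.
A = 4 and Z = 2 is ^4_2 He — an alpha particle.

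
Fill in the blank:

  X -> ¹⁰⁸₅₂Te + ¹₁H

Conserve mass number: A = 108 + 1, so A = 109.
Conserve atomic number: Z = 52 + 1, so Z = 53.
Z = 53 is iodine, so the species is ¹⁰⁹₅₃I.

I-109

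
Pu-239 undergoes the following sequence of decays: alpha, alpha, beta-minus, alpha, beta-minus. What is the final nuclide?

Start: (A, Z) = (239, 94).
After α: (235, 92).
After α: (231, 90).
After β⁻: (231, 91).
After α: (227, 89).
After β⁻: (227, 90).
Z = 90 is thorium.

Th-227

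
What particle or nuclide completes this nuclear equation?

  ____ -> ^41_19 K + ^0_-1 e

Conserve mass number: A = 41 + 0, so A = 41.
Conserve atomic number: Z = 19 − 1, so Z = 18.
Z = 18 is argon, so the species is ^41_18 Ar.

Ar-41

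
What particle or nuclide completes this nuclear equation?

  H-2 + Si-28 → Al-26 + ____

alpha particle

Conserve mass number: 2 + 28 = 26 + A, so A = 4.
Conserve atomic number: 1 + 14 = 13 + Z, so Z = 2.
A = 4 and Z = 2 is He-4 — an alpha particle.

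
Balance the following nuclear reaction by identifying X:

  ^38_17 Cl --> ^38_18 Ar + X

Conserve mass number: 38 = 38 + A, so A = 0.
Conserve atomic number: 17 = 18 + Z, so Z = -1.
A = 0 and Z = -1 is ^0_-1 e — a beta-minus particle.

beta-minus particle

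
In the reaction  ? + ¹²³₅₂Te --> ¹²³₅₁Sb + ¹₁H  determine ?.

Conserve mass number: A + 123 = 123 + 1, so A = 1.
Conserve atomic number: Z + 52 = 51 + 1, so Z = 0.
A = 1 and Z = 0 is ¹₀n — a neutron.

neutron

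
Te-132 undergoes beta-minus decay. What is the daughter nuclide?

I-132

Beta-minus decay: mass number changes by +0, atomic number by +1.
A: 132 = 132; Z: 52 + 1 = 53.
Z = 53 is iodine, so the daughter is I-132.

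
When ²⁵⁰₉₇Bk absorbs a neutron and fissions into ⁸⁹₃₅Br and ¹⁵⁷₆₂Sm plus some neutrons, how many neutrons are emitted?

Conserve mass number: 251 = 89 + 157 + k, so k = 251 − 246 = 5.
Check atomic number: 97 = 35 + 62 + 0 = 97. ✓

5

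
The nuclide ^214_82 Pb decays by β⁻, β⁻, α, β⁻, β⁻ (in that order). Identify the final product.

Start: (A, Z) = (214, 82).
After β⁻: (214, 83).
After β⁻: (214, 84).
After α: (210, 82).
After β⁻: (210, 83).
After β⁻: (210, 84).
Z = 84 is polonium.

Po-210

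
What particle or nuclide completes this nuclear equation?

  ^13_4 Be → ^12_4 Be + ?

neutron

Conserve mass number: 13 = 12 + A, so A = 1.
Conserve atomic number: 4 = 4 + Z, so Z = 0.
A = 1 and Z = 0 is ^1_0 n — a neutron.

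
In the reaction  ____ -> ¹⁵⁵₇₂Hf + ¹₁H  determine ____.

Conserve mass number: A = 155 + 1, so A = 156.
Conserve atomic number: Z = 72 + 1, so Z = 73.
Z = 73 is tantalum, so the species is ¹⁵⁶₇₃Ta.

Ta-156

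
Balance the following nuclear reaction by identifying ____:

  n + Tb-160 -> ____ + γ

Tb-161

Conserve mass number: 1 + 160 = A + 0, so A = 161.
Conserve atomic number: 0 + 65 = Z + 0, so Z = 65.
Z = 65 is terbium, so the species is Tb-161.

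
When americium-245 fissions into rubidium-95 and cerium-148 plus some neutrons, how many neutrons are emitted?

Conserve mass number: 245 = 95 + 148 + k, so k = 245 − 243 = 2.
Check atomic number: 95 = 37 + 58 + 0 = 95. ✓

2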